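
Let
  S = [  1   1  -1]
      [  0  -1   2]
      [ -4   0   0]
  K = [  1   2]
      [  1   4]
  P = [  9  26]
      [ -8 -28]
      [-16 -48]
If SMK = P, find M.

M = [[2, 2], [4, -2], [1, -4]]

M = S⁻¹PK⁻¹ (apply S⁻¹ on the left and K⁻¹ on the right).
det S = -4, so S⁻¹ = [[0, 0, -1/4], [2, 1, 1/2], [1, 1, 1/4]].
det K = 2; the adjugate gives K⁻¹ = [[2, -1], [-1/2, 1/2]].
S⁻¹P = [[4, 12], [2, 0], [-3, -14]].
M = (S⁻¹P)K⁻¹ = [[2, 2], [4, -2], [1, -4]].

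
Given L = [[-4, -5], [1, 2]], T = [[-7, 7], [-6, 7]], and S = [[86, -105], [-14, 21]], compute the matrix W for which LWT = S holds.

W = L⁻¹ST⁻¹ (apply L⁻¹ on the left and T⁻¹ on the right).
det L = -3, so L⁻¹ = [[-2/3, -5/3], [1/3, 4/3]].
T has determinant -7; T⁻¹ = [[-1, 1], [-6/7, 1]].
L⁻¹S = [[-34, 35], [10, -7]].
W = (L⁻¹S)T⁻¹ = [[4, 1], [-4, 3]].

W = [[4, 1], [-4, 3]]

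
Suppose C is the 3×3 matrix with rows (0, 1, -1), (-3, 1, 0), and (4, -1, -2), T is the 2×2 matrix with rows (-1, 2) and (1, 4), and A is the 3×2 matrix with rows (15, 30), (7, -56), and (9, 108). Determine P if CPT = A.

P = [[4, 4], [-2, 5], [3, -5]]

Isolating P: multiply by C⁻¹ from the left and T⁻¹ from the right, so P = C⁻¹AT⁻¹.
C has determinant -5; C⁻¹ = [[2/5, -3/5, -1/5], [6/5, -4/5, -3/5], [1/5, -4/5, -3/5]].
det T = -6, so T⁻¹ = [[-2/3, 1/3], [1/6, 1/6]].
C⁻¹A = [[0, 24], [7, 16], [-8, -14]].
P = (C⁻¹A)T⁻¹ = [[4, 4], [-2, 5], [3, -5]].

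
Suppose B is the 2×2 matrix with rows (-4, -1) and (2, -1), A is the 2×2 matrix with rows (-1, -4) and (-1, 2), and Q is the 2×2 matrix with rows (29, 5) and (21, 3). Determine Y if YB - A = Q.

Y = [[-5, 4], [-5, 0]]

YB = Q + A = [[28, 1], [20, 5]].
B is on the right of Y, so right-multiply by B⁻¹: Y = (Q + A)B⁻¹.
B has determinant 6; B⁻¹ = [[-1/6, 1/6], [-1/3, -2/3]].
Y = (Q + A)B⁻¹ = [[-5, 4], [-5, 0]].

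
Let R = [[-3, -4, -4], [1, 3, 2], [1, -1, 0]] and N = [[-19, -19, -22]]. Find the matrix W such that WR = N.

W = [[6, 1, -2]]

R is on the right of W, so right-multiply by R⁻¹: W = NR⁻¹.
det R = 2, so R⁻¹ = [[1, 2, 2], [1, 2, 1], [-2, -7/2, -5/2]].
W = NR⁻¹ = [[-19, -19, -22]] · [[1, 2, 2], [1, 2, 1], [-2, -7/2, -5/2]] = [[6, 1, -2]].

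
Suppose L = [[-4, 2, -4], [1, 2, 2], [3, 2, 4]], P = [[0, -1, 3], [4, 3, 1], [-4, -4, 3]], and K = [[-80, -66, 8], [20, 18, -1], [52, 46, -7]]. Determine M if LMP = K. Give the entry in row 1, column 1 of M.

-4

M = L⁻¹KP⁻¹ (apply L⁻¹ on the left and P⁻¹ on the right).
det L = 4, so L⁻¹ = [[1, -4, 3], [1/2, -1, 1], [-1, 7/2, -5/2]].
det P = 4; the adjugate gives P⁻¹ = [[13/4, -9/4, -5/2], [-4, 3, 3], [-1, 1, 1]].
L⁻¹K = [[-4, 0, -9], [-8, -5, -2], [20, 14, 6]].
M = (L⁻¹K)P⁻¹ = [[-4, 0, 1], [-4, 1, 3], [3, 3, -2]].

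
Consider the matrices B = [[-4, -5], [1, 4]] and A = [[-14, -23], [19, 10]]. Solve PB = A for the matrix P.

Right-multiplying both sides by B⁻¹ gives P = AB⁻¹.
B has determinant -11; B⁻¹ = [[-4/11, -5/11], [1/11, 4/11]].
P = AB⁻¹ = [[-14, -23], [19, 10]] · [[-4/11, -5/11], [1/11, 4/11]] = [[3, -2], [-6, -5]].

P = [[3, -2], [-6, -5]]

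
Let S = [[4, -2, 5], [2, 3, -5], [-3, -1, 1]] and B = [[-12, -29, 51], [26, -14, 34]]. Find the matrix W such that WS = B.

Since S sits to the right of W, W = BS⁻¹.
det S = 1; the adjugate gives S⁻¹ = [[-2, -3, -5], [13, 19, 30], [7, 10, 16]].
W = BS⁻¹ = [[-12, -29, 51], [26, -14, 34]] · [[-2, -3, -5], [13, 19, 30], [7, 10, 16]] = [[4, -5, 6], [4, -4, -6]].

W = [[4, -5, 6], [4, -4, -6]]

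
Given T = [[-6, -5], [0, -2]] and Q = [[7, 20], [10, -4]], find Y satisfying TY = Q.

Y = [[3, -5], [-5, 2]]

Left-multiplying both sides by T⁻¹ gives Y = T⁻¹Q.
det T = 12; the adjugate gives T⁻¹ = [[-1/6, 5/12], [0, -1/2]].
Y = T⁻¹Q = [[-1/6, 5/12], [0, -1/2]] · [[7, 20], [10, -4]] = [[3, -5], [-5, 2]].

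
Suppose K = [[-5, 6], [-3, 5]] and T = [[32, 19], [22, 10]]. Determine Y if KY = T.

Left-multiplying both sides by K⁻¹ gives Y = K⁻¹T.
K has determinant -7; K⁻¹ = [[-5/7, 6/7], [-3/7, 5/7]].
Y = K⁻¹T = [[-5/7, 6/7], [-3/7, 5/7]] · [[32, 19], [22, 10]] = [[-4, -5], [2, -1]].

Y = [[-4, -5], [2, -1]]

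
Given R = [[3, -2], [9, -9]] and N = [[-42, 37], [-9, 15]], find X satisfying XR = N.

Right-multiplying both sides by R⁻¹ gives X = NR⁻¹.
det R = -9; the adjugate gives R⁻¹ = [[1, -2/9], [1, -1/3]].
X = NR⁻¹ = [[-42, 37], [-9, 15]] · [[1, -2/9], [1, -1/3]] = [[-5, -3], [6, -3]].

X = [[-5, -3], [6, -3]]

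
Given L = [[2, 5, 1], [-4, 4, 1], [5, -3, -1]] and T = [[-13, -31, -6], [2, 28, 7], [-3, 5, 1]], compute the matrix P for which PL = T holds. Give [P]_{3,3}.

1

L is on the right of P, so right-multiply by L⁻¹: P = TL⁻¹.
det L = -5; the adjugate gives L⁻¹ = [[1/5, -2/5, -1/5], [-1/5, 7/5, 6/5], [8/5, -31/5, -28/5]].
P = TL⁻¹ = [[-13, -31, -6], [2, 28, 7], [-3, 5, 1]] · [[1/5, -2/5, -1/5], [-1/5, 7/5, 6/5], [8/5, -31/5, -28/5]] = [[-6, -1, -1], [6, -5, -6], [0, 2, 1]].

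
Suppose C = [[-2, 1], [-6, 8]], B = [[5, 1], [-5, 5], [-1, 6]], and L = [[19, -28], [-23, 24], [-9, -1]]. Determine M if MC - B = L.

MC = L + B = [[24, -27], [-28, 29], [-10, 5]].
Right-multiplying both sides by C⁻¹ gives M = (L + B)C⁻¹.
det C = -10, so C⁻¹ = [[-4/5, 1/10], [-3/5, 1/5]].
M = (L + B)C⁻¹ = [[-3, -3], [5, 3], [5, 0]].

M = [[-3, -3], [5, 3], [5, 0]]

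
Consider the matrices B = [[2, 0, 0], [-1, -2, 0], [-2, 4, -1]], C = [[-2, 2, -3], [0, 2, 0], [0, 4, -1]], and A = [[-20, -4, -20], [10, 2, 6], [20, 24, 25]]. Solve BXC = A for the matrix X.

Left-multiply by B⁻¹ and right-multiply by C⁻¹: X = B⁻¹AC⁻¹.
det B = 4, so B⁻¹ = [[1/2, 0, 0], [-1/4, -1/2, 0], [-2, -2, -1]].
C has determinant 4; C⁻¹ = [[-1/2, -5/2, 3/2], [0, 1/2, 0], [0, 2, -1]].
B⁻¹A = [[-10, -2, -10], [0, 0, 2], [0, -20, 3]].
X = (B⁻¹A)C⁻¹ = [[5, 4, -5], [0, 4, -2], [0, -4, -3]].

X = [[5, 4, -5], [0, 4, -2], [0, -4, -3]]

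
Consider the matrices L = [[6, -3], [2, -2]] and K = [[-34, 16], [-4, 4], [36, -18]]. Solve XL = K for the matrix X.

Since L sits to the right of X, X = KL⁻¹.
det L = -6, so L⁻¹ = [[1/3, -1/2], [1/3, -1]].
X = KL⁻¹ = [[-34, 16], [-4, 4], [36, -18]] · [[1/3, -1/2], [1/3, -1]] = [[-6, 1], [0, -2], [6, 0]].

X = [[-6, 1], [0, -2], [6, 0]]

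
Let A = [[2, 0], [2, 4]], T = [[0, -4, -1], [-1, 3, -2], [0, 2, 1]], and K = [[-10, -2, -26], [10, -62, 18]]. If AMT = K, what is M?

M = [[5, 5, 2], [1, -5, 2]]

Isolating M: multiply by A⁻¹ from the left and T⁻¹ from the right, so M = A⁻¹KT⁻¹.
det A = 8, so A⁻¹ = [[1/2, 0], [-1/4, 1/4]].
det T = -2; the adjugate gives T⁻¹ = [[-7/2, -1, -11/2], [-1/2, 0, -1/2], [1, 0, 2]].
A⁻¹K = [[-5, -1, -13], [5, -15, 11]].
M = (A⁻¹K)T⁻¹ = [[5, 5, 2], [1, -5, 2]].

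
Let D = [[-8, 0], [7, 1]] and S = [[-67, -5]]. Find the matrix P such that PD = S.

D is on the right of P, so right-multiply by D⁻¹: P = SD⁻¹.
det D = -8, so D⁻¹ = [[-1/8, 0], [7/8, 1]].
P = SD⁻¹ = [[-67, -5]] · [[-1/8, 0], [7/8, 1]] = [[4, -5]].

P = [[4, -5]]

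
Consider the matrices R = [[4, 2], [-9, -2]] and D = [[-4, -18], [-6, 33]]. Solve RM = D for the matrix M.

Left-multiplying both sides by R⁻¹ gives M = R⁻¹D.
det R = 10; the adjugate gives R⁻¹ = [[-1/5, -1/5], [9/10, 2/5]].
M = R⁻¹D = [[-1/5, -1/5], [9/10, 2/5]] · [[-4, -18], [-6, 33]] = [[2, -3], [-6, -3]].

M = [[2, -3], [-6, -3]]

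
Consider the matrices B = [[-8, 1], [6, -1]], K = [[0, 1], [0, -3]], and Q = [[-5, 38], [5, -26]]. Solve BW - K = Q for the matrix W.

W = [[0, -5], [-5, -1]]

BW = Q + K = [[-5, 39], [5, -29]].
Left-multiplying both sides by B⁻¹ gives W = B⁻¹(Q + K).
det B = 2, so B⁻¹ = [[-1/2, -1/2], [-3, -4]].
W = B⁻¹(Q + K) = [[0, -5], [-5, -1]].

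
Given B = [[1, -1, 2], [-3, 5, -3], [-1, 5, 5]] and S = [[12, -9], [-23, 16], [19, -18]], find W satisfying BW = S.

Left-multiplying both sides by B⁻¹ gives W = B⁻¹S.
det B = 2, so B⁻¹ = [[20, 15/2, -7/2], [9, 7/2, -3/2], [-5, -2, 1]].
W = B⁻¹S = [[20, 15/2, -7/2], [9, 7/2, -3/2], [-5, -2, 1]] · [[12, -9], [-23, 16], [19, -18]] = [[1, 3], [-1, 2], [5, -5]].

W = [[1, 3], [-1, 2], [5, -5]]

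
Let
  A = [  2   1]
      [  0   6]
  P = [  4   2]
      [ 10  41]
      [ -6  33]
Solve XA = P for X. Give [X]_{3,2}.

A is on the right of X, so right-multiply by A⁻¹: X = PA⁻¹.
A has determinant 12; A⁻¹ = [[1/2, -1/12], [0, 1/6]].
X = PA⁻¹ = [[4, 2], [10, 41], [-6, 33]] · [[1/2, -1/12], [0, 1/6]] = [[2, 0], [5, 6], [-3, 6]].

6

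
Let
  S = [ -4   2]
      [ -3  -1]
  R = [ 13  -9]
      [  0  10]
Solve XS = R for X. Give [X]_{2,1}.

Right-multiplying both sides by S⁻¹ gives X = RS⁻¹.
det S = 10, so S⁻¹ = [[-1/10, -1/5], [3/10, -2/5]].
X = RS⁻¹ = [[13, -9], [0, 10]] · [[-1/10, -1/5], [3/10, -2/5]] = [[-4, 1], [3, -4]].

3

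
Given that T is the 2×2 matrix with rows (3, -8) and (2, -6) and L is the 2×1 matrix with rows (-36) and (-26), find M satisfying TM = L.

M = [[-4], [3]]

T is on the left of M, so left-multiply by T⁻¹: M = T⁻¹L.
T has determinant -2; T⁻¹ = [[3, -4], [1, -3/2]].
M = T⁻¹L = [[3, -4], [1, -3/2]] · [[-36], [-26]] = [[-4], [3]].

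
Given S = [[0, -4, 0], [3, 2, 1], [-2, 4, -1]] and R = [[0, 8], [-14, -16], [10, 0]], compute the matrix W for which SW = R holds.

Left-multiplying both sides by S⁻¹ gives W = S⁻¹R.
det S = -4, so S⁻¹ = [[3/2, 1, 1], [-1/4, 0, 0], [-4, -2, -3]].
W = S⁻¹R = [[3/2, 1, 1], [-1/4, 0, 0], [-4, -2, -3]] · [[0, 8], [-14, -16], [10, 0]] = [[-4, -4], [0, -2], [-2, 0]].

W = [[-4, -4], [0, -2], [-2, 0]]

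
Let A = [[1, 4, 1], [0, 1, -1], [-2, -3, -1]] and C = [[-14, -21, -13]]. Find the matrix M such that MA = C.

M = [[-2, 5, 6]]

Right-multiplying both sides by A⁻¹ gives M = CA⁻¹.
A has determinant 6; A⁻¹ = [[-2/3, 1/6, -5/6], [1/3, 1/6, 1/6], [1/3, -5/6, 1/6]].
M = CA⁻¹ = [[-14, -21, -13]] · [[-2/3, 1/6, -5/6], [1/3, 1/6, 1/6], [1/3, -5/6, 1/6]] = [[-2, 5, 6]].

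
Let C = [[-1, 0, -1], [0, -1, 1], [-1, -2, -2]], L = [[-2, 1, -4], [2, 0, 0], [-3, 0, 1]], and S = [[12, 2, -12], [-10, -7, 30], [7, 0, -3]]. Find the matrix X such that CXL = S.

X = [[2, 3, 3], [3, 4, -1], [-4, -5, 1]]

X = C⁻¹SL⁻¹ (apply C⁻¹ on the left and L⁻¹ on the right).
C has determinant -3; C⁻¹ = [[-4/3, -2/3, 1/3], [1/3, -1/3, -1/3], [1/3, 2/3, -1/3]].
det L = -2; the adjugate gives L⁻¹ = [[0, 1/2, 0], [1, 7, 4], [0, 3/2, 1]].
C⁻¹S = [[-7, 2, -5], [5, 3, -13], [-5, -4, 17]].
X = (C⁻¹S)L⁻¹ = [[2, 3, 3], [3, 4, -1], [-4, -5, 1]].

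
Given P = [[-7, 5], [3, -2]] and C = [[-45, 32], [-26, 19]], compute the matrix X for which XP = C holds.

X = [[6, -1], [5, 3]]

Since P sits to the right of X, X = CP⁻¹.
det P = -1, so P⁻¹ = [[2, 5], [3, 7]].
X = CP⁻¹ = [[-45, 32], [-26, 19]] · [[2, 5], [3, 7]] = [[6, -1], [5, 3]].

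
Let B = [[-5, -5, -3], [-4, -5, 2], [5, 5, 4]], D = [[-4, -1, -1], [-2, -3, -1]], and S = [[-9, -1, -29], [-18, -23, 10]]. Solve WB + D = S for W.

WB = S − D = [[-5, 0, -28], [-16, -20, 11]].
B is on the right of W, so right-multiply by B⁻¹: W = (S − D)B⁻¹.
B has determinant 5; B⁻¹ = [[-6, 1, -5], [26/5, -1, 22/5], [1, 0, 1]].
W = (S − D)B⁻¹ = [[2, -5, -3], [3, 4, 3]].

W = [[2, -5, -3], [3, 4, 3]]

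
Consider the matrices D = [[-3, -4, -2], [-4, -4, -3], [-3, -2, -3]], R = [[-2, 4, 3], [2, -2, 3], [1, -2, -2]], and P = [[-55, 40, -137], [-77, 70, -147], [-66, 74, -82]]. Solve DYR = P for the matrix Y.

Y = [[0, 5, 1], [2, 4, -4], [-5, 2, -3]]

Y = D⁻¹PR⁻¹ (apply D⁻¹ on the left and R⁻¹ on the right).
D has determinant 2; D⁻¹ = [[3, -4, 2], [-3/2, 3/2, -1/2], [-2, 3, -2]].
det R = 2; the adjugate gives R⁻¹ = [[5, 1, 9], [7/2, 1/2, 6], [-1, 0, -2]].
D⁻¹P = [[11, -12, 13], [0, 8, 26], [11, -18, -3]].
Y = (D⁻¹P)R⁻¹ = [[0, 5, 1], [2, 4, -4], [-5, 2, -3]].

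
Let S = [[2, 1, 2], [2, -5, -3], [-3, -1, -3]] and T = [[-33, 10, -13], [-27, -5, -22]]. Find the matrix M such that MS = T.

S is on the right of M, so right-multiply by S⁻¹: M = TS⁻¹.
S has determinant 5; S⁻¹ = [[12/5, 1/5, 7/5], [3, 0, 2], [-17/5, -1/5, -12/5]].
M = TS⁻¹ = [[-33, 10, -13], [-27, -5, -22]] · [[12/5, 1/5, 7/5], [3, 0, 2], [-17/5, -1/5, -12/5]] = [[-5, -4, 5], [-5, -1, 5]].

M = [[-5, -4, 5], [-5, -1, 5]]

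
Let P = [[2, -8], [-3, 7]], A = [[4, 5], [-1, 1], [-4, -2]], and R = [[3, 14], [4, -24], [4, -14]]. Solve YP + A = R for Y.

YP = R − A = [[-1, 9], [5, -25], [8, -12]].
P is on the right of Y, so right-multiply by P⁻¹: Y = (R − A)P⁻¹.
det P = -10; the adjugate gives P⁻¹ = [[-7/10, -4/5], [-3/10, -1/5]].
Y = (R − A)P⁻¹ = [[-2, -1], [4, 1], [-2, -4]].

Y = [[-2, -1], [4, 1], [-2, -4]]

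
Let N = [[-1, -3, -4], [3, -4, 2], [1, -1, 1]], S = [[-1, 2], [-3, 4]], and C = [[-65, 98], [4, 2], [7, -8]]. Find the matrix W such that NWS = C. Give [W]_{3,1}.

-1

W = N⁻¹CS⁻¹ (apply N⁻¹ on the left and S⁻¹ on the right).
det N = 1, so N⁻¹ = [[-2, 7, -22], [-1, 3, -10], [1, -4, 13]].
det S = 2; the adjugate gives S⁻¹ = [[2, -1], [3/2, -1/2]].
N⁻¹C = [[4, -6], [7, -12], [10, -14]].
W = (N⁻¹C)S⁻¹ = [[-1, -1], [-4, -1], [-1, -3]].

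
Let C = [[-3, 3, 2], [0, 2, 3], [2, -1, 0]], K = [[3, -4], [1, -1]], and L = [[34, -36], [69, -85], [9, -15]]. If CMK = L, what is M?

M = [[4, -3], [2, 3], [4, 5]]

Left-multiply by C⁻¹ and right-multiply by K⁻¹: M = C⁻¹LK⁻¹.
det C = 1, so C⁻¹ = [[3, -2, 5], [6, -4, 9], [-4, 3, -6]].
K has determinant 1; K⁻¹ = [[-1, 4], [-1, 3]].
C⁻¹L = [[9, -13], [9, -11], [17, -21]].
M = (C⁻¹L)K⁻¹ = [[4, -3], [2, 3], [4, 5]].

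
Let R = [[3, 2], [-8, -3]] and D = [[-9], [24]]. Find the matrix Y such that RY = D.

Y = [[-3], [0]]

Left-multiplying both sides by R⁻¹ gives Y = R⁻¹D.
det R = 7, so R⁻¹ = [[-3/7, -2/7], [8/7, 3/7]].
Y = R⁻¹D = [[-3/7, -2/7], [8/7, 3/7]] · [[-9], [24]] = [[-3], [0]].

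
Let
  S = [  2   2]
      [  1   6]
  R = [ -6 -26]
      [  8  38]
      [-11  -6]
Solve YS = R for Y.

Y = [[-1, -4], [1, 6], [-6, 1]]

Right-multiplying both sides by S⁻¹ gives Y = RS⁻¹.
det S = 10; the adjugate gives S⁻¹ = [[3/5, -1/5], [-1/10, 1/5]].
Y = RS⁻¹ = [[-6, -26], [8, 38], [-11, -6]] · [[3/5, -1/5], [-1/10, 1/5]] = [[-1, -4], [1, 6], [-6, 1]].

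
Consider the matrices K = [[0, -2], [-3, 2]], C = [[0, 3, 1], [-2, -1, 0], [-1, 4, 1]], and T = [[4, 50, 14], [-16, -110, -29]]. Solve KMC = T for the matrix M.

M = [[3, -3, 2], [-5, 2, -2]]

M = K⁻¹TC⁻¹ (apply K⁻¹ on the left and C⁻¹ on the right).
det K = -6; the adjugate gives K⁻¹ = [[-1/3, -1/3], [-1/2, 0]].
det C = -3; the adjugate gives C⁻¹ = [[1/3, -1/3, -1/3], [-2/3, -1/3, 2/3], [3, 1, -2]].
K⁻¹T = [[4, 20, 5], [-2, -25, -7]].
M = (K⁻¹T)C⁻¹ = [[3, -3, 2], [-5, 2, -2]].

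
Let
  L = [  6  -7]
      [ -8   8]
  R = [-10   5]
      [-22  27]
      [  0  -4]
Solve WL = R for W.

W = [[5, 5], [-5, -1], [4, 3]]

L is on the right of W, so right-multiply by L⁻¹: W = RL⁻¹.
det L = -8, so L⁻¹ = [[-1, -7/8], [-1, -3/4]].
W = RL⁻¹ = [[-10, 5], [-22, 27], [0, -4]] · [[-1, -7/8], [-1, -3/4]] = [[5, 5], [-5, -1], [4, 3]].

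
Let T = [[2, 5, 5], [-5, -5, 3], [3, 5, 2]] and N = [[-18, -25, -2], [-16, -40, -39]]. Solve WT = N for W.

W = [[1, 1, -5], [-6, -1, -3]]

Since T sits to the right of W, W = NT⁻¹.
det T = -5, so T⁻¹ = [[5, -3, -8], [-19/5, 11/5, 31/5], [2, -1, -3]].
W = NT⁻¹ = [[-18, -25, -2], [-16, -40, -39]] · [[5, -3, -8], [-19/5, 11/5, 31/5], [2, -1, -3]] = [[1, 1, -5], [-6, -1, -3]].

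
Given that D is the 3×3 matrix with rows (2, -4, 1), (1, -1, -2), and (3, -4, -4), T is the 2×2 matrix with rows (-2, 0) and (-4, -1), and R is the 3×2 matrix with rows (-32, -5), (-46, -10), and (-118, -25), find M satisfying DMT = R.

Isolating M: multiply by D⁻¹ from the left and T⁻¹ from the right, so M = D⁻¹RT⁻¹.
det D = -1; the adjugate gives D⁻¹ = [[4, 20, -9], [2, 11, -5], [1, 4, -2]].
det T = 2; the adjugate gives T⁻¹ = [[-1/2, 0], [2, -1]].
D⁻¹R = [[14, 5], [20, 5], [20, 5]].
M = (D⁻¹R)T⁻¹ = [[3, -5], [0, -5], [0, -5]].

M = [[3, -5], [0, -5], [0, -5]]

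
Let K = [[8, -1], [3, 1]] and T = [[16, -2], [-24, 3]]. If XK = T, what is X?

K is on the right of X, so right-multiply by K⁻¹: X = TK⁻¹.
det K = 11; the adjugate gives K⁻¹ = [[1/11, 1/11], [-3/11, 8/11]].
X = TK⁻¹ = [[16, -2], [-24, 3]] · [[1/11, 1/11], [-3/11, 8/11]] = [[2, 0], [-3, 0]].

X = [[2, 0], [-3, 0]]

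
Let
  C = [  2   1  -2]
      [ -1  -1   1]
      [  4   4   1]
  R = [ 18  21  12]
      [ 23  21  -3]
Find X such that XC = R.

X = [[-3, 0, 6], [2, -3, 4]]

C is on the right of X, so right-multiply by C⁻¹: X = RC⁻¹.
C has determinant -5; C⁻¹ = [[1, 9/5, 1/5], [-1, -2, 0], [0, 4/5, 1/5]].
X = RC⁻¹ = [[18, 21, 12], [23, 21, -3]] · [[1, 9/5, 1/5], [-1, -2, 0], [0, 4/5, 1/5]] = [[-3, 0, 6], [2, -3, 4]].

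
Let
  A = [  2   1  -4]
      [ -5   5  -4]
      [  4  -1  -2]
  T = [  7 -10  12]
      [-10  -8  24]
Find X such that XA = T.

X = [[-3, -1, 2], [-2, -2, -4]]

A is on the right of X, so right-multiply by A⁻¹: X = TA⁻¹.
det A = 6, so A⁻¹ = [[-7/3, 1, 8/3], [-13/3, 2, 14/3], [-5/2, 1, 5/2]].
X = TA⁻¹ = [[7, -10, 12], [-10, -8, 24]] · [[-7/3, 1, 8/3], [-13/3, 2, 14/3], [-5/2, 1, 5/2]] = [[-3, -1, 2], [-2, -2, -4]].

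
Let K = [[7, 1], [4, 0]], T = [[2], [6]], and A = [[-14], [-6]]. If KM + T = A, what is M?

KM = A − T = [[-16], [-12]].
K is on the left of M, so left-multiply by K⁻¹: M = K⁻¹(A − T).
K has determinant -4; K⁻¹ = [[0, 1/4], [1, -7/4]].
M = K⁻¹(A − T) = [[-3], [5]].

M = [[-3], [5]]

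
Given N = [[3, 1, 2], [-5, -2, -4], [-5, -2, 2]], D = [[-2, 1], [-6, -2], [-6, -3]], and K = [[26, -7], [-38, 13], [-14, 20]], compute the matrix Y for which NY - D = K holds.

NY = K + D = [[24, -6], [-44, 11], [-20, 17]].
N is on the left of Y, so left-multiply by N⁻¹: Y = N⁻¹(K + D).
N has determinant -6; N⁻¹ = [[2, 1, 0], [-5, -8/3, -1/3], [0, -1/6, 1/6]].
Y = N⁻¹(K + D) = [[4, -1], [4, -5], [4, 1]].

Y = [[4, -1], [4, -5], [4, 1]]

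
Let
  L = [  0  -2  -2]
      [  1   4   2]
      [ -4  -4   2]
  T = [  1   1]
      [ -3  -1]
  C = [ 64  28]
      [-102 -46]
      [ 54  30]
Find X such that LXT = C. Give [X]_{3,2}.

4

Left-multiply by L⁻¹ and right-multiply by T⁻¹: X = L⁻¹CT⁻¹.
L has determinant -4; L⁻¹ = [[-4, -3, -1], [5/2, 2, 1/2], [-3, -2, -1/2]].
det T = 2; the adjugate gives T⁻¹ = [[-1/2, -1/2], [3/2, 1/2]].
L⁻¹C = [[-4, -4], [-17, -7], [-15, -7]].
X = (L⁻¹C)T⁻¹ = [[-4, 0], [-2, 5], [-3, 4]].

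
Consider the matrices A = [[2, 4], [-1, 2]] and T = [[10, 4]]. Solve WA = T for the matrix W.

W = [[3, -4]]

A is on the right of W, so right-multiply by A⁻¹: W = TA⁻¹.
det A = 8; the adjugate gives A⁻¹ = [[1/4, -1/2], [1/8, 1/4]].
W = TA⁻¹ = [[10, 4]] · [[1/4, -1/2], [1/8, 1/4]] = [[3, -4]].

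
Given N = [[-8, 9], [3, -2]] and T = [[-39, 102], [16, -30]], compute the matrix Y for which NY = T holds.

Y = [[6, -6], [1, 6]]

Since N multiplies Y on the left, Y = N⁻¹T.
det N = -11, so N⁻¹ = [[2/11, 9/11], [3/11, 8/11]].
Y = N⁻¹T = [[2/11, 9/11], [3/11, 8/11]] · [[-39, 102], [16, -30]] = [[6, -6], [1, 6]].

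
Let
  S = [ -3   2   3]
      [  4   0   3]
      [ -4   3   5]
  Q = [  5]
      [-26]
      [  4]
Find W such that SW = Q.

W = [[-5], [-2], [-2]]

S is on the left of W, so left-multiply by S⁻¹: W = S⁻¹Q.
det S = -1, so S⁻¹ = [[9, 1, -6], [32, 3, -21], [-12, -1, 8]].
W = S⁻¹Q = [[9, 1, -6], [32, 3, -21], [-12, -1, 8]] · [[5], [-26], [4]] = [[-5], [-2], [-2]].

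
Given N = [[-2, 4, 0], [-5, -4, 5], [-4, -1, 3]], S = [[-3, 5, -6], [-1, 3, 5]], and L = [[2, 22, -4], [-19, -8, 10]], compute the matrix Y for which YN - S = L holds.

Y = [[3, -5, 5], [0, 0, 5]]

YN = L + S = [[-1, 27, -10], [-20, -5, 15]].
Since N sits to the right of Y, Y = (L + S)N⁻¹.
det N = -6; the adjugate gives N⁻¹ = [[7/6, 2, -10/3], [5/6, 1, -5/3], [11/6, 3, -14/3]].
Y = (L + S)N⁻¹ = [[3, -5, 5], [0, 0, 5]].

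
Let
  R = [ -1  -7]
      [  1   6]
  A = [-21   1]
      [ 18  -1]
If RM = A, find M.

M = [[0, -1], [3, 0]]

Left-multiplying both sides by R⁻¹ gives M = R⁻¹A.
R has determinant 1; R⁻¹ = [[6, 7], [-1, -1]].
M = R⁻¹A = [[6, 7], [-1, -1]] · [[-21, 1], [18, -1]] = [[0, -1], [3, 0]].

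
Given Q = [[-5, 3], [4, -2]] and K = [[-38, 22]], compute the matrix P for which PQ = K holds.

P = [[6, -2]]

Since Q sits to the right of P, P = KQ⁻¹.
Q has determinant -2; Q⁻¹ = [[1, 3/2], [2, 5/2]].
P = KQ⁻¹ = [[-38, 22]] · [[1, 3/2], [2, 5/2]] = [[6, -2]].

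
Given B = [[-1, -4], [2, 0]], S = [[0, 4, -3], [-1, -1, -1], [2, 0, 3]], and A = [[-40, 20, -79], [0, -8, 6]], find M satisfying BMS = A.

M = [[-1, 0, 0], [-2, -4, 3]]

Isolating M: multiply by B⁻¹ from the left and S⁻¹ from the right, so M = B⁻¹AS⁻¹.
det B = 8, so B⁻¹ = [[0, 1/2], [-1/4, -1/8]].
det S = -2; the adjugate gives S⁻¹ = [[3/2, 6, 7/2], [-1/2, -3, -3/2], [-1, -4, -2]].
B⁻¹A = [[0, -4, 3], [10, -4, 19]].
M = (B⁻¹A)S⁻¹ = [[-1, 0, 0], [-2, -4, 3]].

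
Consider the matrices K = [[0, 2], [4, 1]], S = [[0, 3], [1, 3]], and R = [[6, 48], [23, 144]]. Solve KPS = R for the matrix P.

P = [[5, 5], [5, 3]]

Left-multiply by K⁻¹ and right-multiply by S⁻¹: P = K⁻¹RS⁻¹.
K has determinant -8; K⁻¹ = [[-1/8, 1/4], [1/2, 0]].
S has determinant -3; S⁻¹ = [[-1, 1], [1/3, 0]].
K⁻¹R = [[5, 30], [3, 24]].
P = (K⁻¹R)S⁻¹ = [[5, 5], [5, 3]].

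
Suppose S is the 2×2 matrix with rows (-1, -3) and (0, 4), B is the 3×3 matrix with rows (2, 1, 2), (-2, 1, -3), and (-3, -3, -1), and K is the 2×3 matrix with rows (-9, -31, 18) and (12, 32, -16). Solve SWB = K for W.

Left-multiply by S⁻¹ and right-multiply by B⁻¹: W = S⁻¹KB⁻¹.
S has determinant -4; S⁻¹ = [[-1, -3/4], [0, 1/4]].
det B = 5, so B⁻¹ = [[-2, -1, -1], [7/5, 4/5, 2/5], [9/5, 3/5, 4/5]].
S⁻¹K = [[0, 7, -6], [3, 8, -4]].
W = (S⁻¹K)B⁻¹ = [[-1, 2, -2], [-2, 1, -3]].

W = [[-1, 2, -2], [-2, 1, -3]]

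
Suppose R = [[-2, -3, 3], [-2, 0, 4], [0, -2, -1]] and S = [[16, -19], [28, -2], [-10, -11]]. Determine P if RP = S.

Left-multiplying both sides by R⁻¹ gives P = R⁻¹S.
det R = 2; the adjugate gives R⁻¹ = [[4, -9/2, -6], [-1, 1, 1], [2, -2, -3]].
P = R⁻¹S = [[4, -9/2, -6], [-1, 1, 1], [2, -2, -3]] · [[16, -19], [28, -2], [-10, -11]] = [[-2, -1], [2, 6], [6, -1]].

P = [[-2, -1], [2, 6], [6, -1]]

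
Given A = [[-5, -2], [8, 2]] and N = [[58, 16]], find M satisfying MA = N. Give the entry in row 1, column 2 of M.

A is on the right of M, so right-multiply by A⁻¹: M = NA⁻¹.
det A = 6, so A⁻¹ = [[1/3, 1/3], [-4/3, -5/6]].
M = NA⁻¹ = [[58, 16]] · [[1/3, 1/3], [-4/3, -5/6]] = [[-2, 6]].

6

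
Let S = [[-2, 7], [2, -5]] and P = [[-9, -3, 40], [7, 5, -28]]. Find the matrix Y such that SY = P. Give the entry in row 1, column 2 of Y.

Since S multiplies Y on the left, Y = S⁻¹P.
S has determinant -4; S⁻¹ = [[5/4, 7/4], [1/2, 1/2]].
Y = S⁻¹P = [[5/4, 7/4], [1/2, 1/2]] · [[-9, -3, 40], [7, 5, -28]] = [[1, 5, 1], [-1, 1, 6]].

5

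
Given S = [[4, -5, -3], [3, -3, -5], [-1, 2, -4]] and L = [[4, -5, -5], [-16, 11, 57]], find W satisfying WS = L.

Since S sits to the right of W, W = LS⁻¹.
det S = -6, so S⁻¹ = [[-11/3, 13/3, -8/3], [-17/6, 19/6, -11/6], [-1/2, 1/2, -1/2]].
W = LS⁻¹ = [[4, -5, -5], [-16, 11, 57]] · [[-11/3, 13/3, -8/3], [-17/6, 19/6, -11/6], [-1/2, 1/2, -1/2]] = [[2, -1, 1], [-1, -6, -6]].

W = [[2, -1, 1], [-1, -6, -6]]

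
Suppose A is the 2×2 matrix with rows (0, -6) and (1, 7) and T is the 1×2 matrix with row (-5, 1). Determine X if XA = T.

Since A sits to the right of X, X = TA⁻¹.
det A = 6, so A⁻¹ = [[7/6, 1], [-1/6, 0]].
X = TA⁻¹ = [[-5, 1]] · [[7/6, 1], [-1/6, 0]] = [[-6, -5]].

X = [[-6, -5]]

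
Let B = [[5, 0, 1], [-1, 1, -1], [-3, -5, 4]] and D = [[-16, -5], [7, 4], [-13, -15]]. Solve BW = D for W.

W = [[-2, 0], [-1, -1], [-6, -5]]

B is on the left of W, so left-multiply by B⁻¹: W = B⁻¹D.
det B = 3, so B⁻¹ = [[-1/3, -5/3, -1/3], [7/3, 23/3, 4/3], [8/3, 25/3, 5/3]].
W = B⁻¹D = [[-1/3, -5/3, -1/3], [7/3, 23/3, 4/3], [8/3, 25/3, 5/3]] · [[-16, -5], [7, 4], [-13, -15]] = [[-2, 0], [-1, -1], [-6, -5]].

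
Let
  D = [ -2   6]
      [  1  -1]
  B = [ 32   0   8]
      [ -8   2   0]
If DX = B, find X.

X = [[-4, 3, 2], [4, 1, 2]]

Left-multiplying both sides by D⁻¹ gives X = D⁻¹B.
det D = -4; the adjugate gives D⁻¹ = [[1/4, 3/2], [1/4, 1/2]].
X = D⁻¹B = [[1/4, 3/2], [1/4, 1/2]] · [[32, 0, 8], [-8, 2, 0]] = [[-4, 3, 2], [4, 1, 2]].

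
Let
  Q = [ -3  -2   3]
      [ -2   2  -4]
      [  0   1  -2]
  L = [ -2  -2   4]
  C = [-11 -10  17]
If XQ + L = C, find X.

XQ = C − L = [[-9, -8, 13]].
Q is on the right of X, so right-multiply by Q⁻¹: X = (C − L)Q⁻¹.
det Q = 2, so Q⁻¹ = [[0, -1/2, 1], [-2, 3, -9], [-1, 3/2, -5]].
X = (C − L)Q⁻¹ = [[3, 0, -2]].

X = [[3, 0, -2]]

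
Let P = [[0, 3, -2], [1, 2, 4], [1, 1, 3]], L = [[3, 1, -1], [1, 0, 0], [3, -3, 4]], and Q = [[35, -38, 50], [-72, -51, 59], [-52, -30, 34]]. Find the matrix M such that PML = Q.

M = [[1, 3, 0], [-4, -1, 4], [-5, -4, 0]]

Left-multiply by P⁻¹ and right-multiply by L⁻¹: M = P⁻¹QL⁻¹.
P has determinant 5; P⁻¹ = [[2/5, -11/5, 16/5], [1/5, 2/5, -2/5], [-1/5, 3/5, -3/5]].
L has determinant -1; L⁻¹ = [[0, 1, 0], [4, -15, 1], [3, -12, 1]].
P⁻¹Q = [[6, 1, -1], [-1, -16, 20], [-19, -5, 5]].
M = (P⁻¹Q)L⁻¹ = [[1, 3, 0], [-4, -1, 4], [-5, -4, 0]].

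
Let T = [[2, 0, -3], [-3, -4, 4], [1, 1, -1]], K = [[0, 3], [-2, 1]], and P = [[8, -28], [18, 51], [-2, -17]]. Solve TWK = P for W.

Left-multiply by T⁻¹ and right-multiply by K⁻¹: W = T⁻¹PK⁻¹.
det T = -3, so T⁻¹ = [[0, 1, 4], [-1/3, -1/3, -1/3], [-1/3, 2/3, 8/3]].
K has determinant 6; K⁻¹ = [[1/6, -1/2], [1/3, 0]].
T⁻¹P = [[10, -17], [-8, -2], [4, -2]].
W = (T⁻¹P)K⁻¹ = [[-4, -5], [-2, 4], [0, -2]].

W = [[-4, -5], [-2, 4], [0, -2]]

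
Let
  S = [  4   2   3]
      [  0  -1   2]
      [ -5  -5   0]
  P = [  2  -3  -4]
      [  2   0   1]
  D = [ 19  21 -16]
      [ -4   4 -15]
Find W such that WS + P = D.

WS = D − P = [[17, 24, -12], [-6, 4, -16]].
Right-multiplying both sides by S⁻¹ gives W = (D − P)S⁻¹.
S has determinant 5; S⁻¹ = [[2, -3, 7/5], [-2, 3, -8/5], [-1, 2, -4/5]].
W = (D − P)S⁻¹ = [[-2, -3, -5], [-4, -2, -2]].

W = [[-2, -3, -5], [-4, -2, -2]]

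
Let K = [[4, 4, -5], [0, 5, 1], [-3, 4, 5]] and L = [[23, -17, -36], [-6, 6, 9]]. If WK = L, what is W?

Since K sits to the right of W, W = LK⁻¹.
K has determinant -3; K⁻¹ = [[-7, 40/3, -29/3], [1, -5/3, 4/3], [-5, 28/3, -20/3]].
W = LK⁻¹ = [[23, -17, -36], [-6, 6, 9]] · [[-7, 40/3, -29/3], [1, -5/3, 4/3], [-5, 28/3, -20/3]] = [[2, -1, -5], [3, -6, 6]].

W = [[2, -1, -5], [3, -6, 6]]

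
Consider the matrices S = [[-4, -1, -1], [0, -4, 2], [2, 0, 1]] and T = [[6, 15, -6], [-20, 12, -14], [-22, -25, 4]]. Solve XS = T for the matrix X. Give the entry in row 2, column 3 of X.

-2

Since S sits to the right of X, X = TS⁻¹.
S has determinant 4; S⁻¹ = [[-1, 1/4, -3/2], [1, -1/2, 2], [2, -1/2, 4]].
X = TS⁻¹ = [[6, 15, -6], [-20, 12, -14], [-22, -25, 4]] · [[-1, 1/4, -3/2], [1, -1/2, 2], [2, -1/2, 4]] = [[-3, -3, -3], [4, -4, -2], [5, 5, -1]].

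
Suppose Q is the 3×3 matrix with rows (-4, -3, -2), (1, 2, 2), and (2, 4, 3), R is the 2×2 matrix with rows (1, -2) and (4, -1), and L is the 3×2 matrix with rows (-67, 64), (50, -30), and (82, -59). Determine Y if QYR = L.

Y = [[4, 0], [5, 0], [-2, 5]]

Left-multiply by Q⁻¹ and right-multiply by R⁻¹: Y = Q⁻¹LR⁻¹.
det Q = 5, so Q⁻¹ = [[-2/5, 1/5, -2/5], [1/5, -8/5, 6/5], [0, 2, -1]].
R has determinant 7; R⁻¹ = [[-1/7, 2/7], [-4/7, 1/7]].
Q⁻¹L = [[4, -8], [5, -10], [18, -1]].
Y = (Q⁻¹L)R⁻¹ = [[4, 0], [5, 0], [-2, 5]].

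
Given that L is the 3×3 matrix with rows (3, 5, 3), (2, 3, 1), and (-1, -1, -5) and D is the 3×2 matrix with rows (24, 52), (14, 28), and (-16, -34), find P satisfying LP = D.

P = [[6, 4], [0, 5], [2, 5]]

L is on the left of P, so left-multiply by L⁻¹: P = L⁻¹D.
det L = 6, so L⁻¹ = [[-7/3, 11/3, -2/3], [3/2, -2, 1/2], [1/6, -1/3, -1/6]].
P = L⁻¹D = [[-7/3, 11/3, -2/3], [3/2, -2, 1/2], [1/6, -1/3, -1/6]] · [[24, 52], [14, 28], [-16, -34]] = [[6, 4], [0, 5], [2, 5]].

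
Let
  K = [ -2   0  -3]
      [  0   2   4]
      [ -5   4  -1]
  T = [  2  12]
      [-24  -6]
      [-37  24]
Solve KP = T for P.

P = [[5, 0], [-4, 5], [-4, -4]]

Since K multiplies P on the left, P = K⁻¹T.
det K = 6, so K⁻¹ = [[-3, -2, 1], [-10/3, -13/6, 4/3], [5/3, 4/3, -2/3]].
P = K⁻¹T = [[-3, -2, 1], [-10/3, -13/6, 4/3], [5/3, 4/3, -2/3]] · [[2, 12], [-24, -6], [-37, 24]] = [[5, 0], [-4, 5], [-4, -4]].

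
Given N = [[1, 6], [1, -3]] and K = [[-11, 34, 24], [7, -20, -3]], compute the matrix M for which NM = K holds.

M = [[1, -2, 6], [-2, 6, 3]]

Since N multiplies M on the left, M = N⁻¹K.
N has determinant -9; N⁻¹ = [[1/3, 2/3], [1/9, -1/9]].
M = N⁻¹K = [[1/3, 2/3], [1/9, -1/9]] · [[-11, 34, 24], [7, -20, -3]] = [[1, -2, 6], [-2, 6, 3]].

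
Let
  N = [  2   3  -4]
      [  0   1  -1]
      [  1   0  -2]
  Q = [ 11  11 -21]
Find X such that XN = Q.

Since N sits to the right of X, X = QN⁻¹.
det N = -3, so N⁻¹ = [[2/3, -2, -1/3], [1/3, 0, -2/3], [1/3, -1, -2/3]].
X = QN⁻¹ = [[11, 11, -21]] · [[2/3, -2, -1/3], [1/3, 0, -2/3], [1/3, -1, -2/3]] = [[4, -1, 3]].

X = [[4, -1, 3]]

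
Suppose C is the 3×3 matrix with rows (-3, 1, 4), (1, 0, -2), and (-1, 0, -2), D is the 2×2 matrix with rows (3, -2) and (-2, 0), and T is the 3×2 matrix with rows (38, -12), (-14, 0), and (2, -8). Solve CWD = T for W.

W = [[-2, 1], [4, 5], [-1, -3]]

Left-multiply by C⁻¹ and right-multiply by D⁻¹: W = C⁻¹TD⁻¹.
det C = 4; the adjugate gives C⁻¹ = [[0, 1/2, -1/2], [1, 5/2, -1/2], [0, -1/4, -1/4]].
det D = -4, so D⁻¹ = [[0, -1/2], [-1/2, -3/4]].
C⁻¹T = [[-8, 4], [2, -8], [3, 2]].
W = (C⁻¹T)D⁻¹ = [[-2, 1], [4, 5], [-1, -3]].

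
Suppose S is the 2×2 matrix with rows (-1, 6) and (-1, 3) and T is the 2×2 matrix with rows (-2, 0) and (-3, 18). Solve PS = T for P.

S is on the right of P, so right-multiply by S⁻¹: P = TS⁻¹.
det S = 3; the adjugate gives S⁻¹ = [[1, -2], [1/3, -1/3]].
P = TS⁻¹ = [[-2, 0], [-3, 18]] · [[1, -2], [1/3, -1/3]] = [[-2, 4], [3, 0]].

P = [[-2, 4], [3, 0]]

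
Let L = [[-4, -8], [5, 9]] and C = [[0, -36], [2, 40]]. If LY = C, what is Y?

Since L multiplies Y on the left, Y = L⁻¹C.
det L = 4; the adjugate gives L⁻¹ = [[9/4, 2], [-5/4, -1]].
Y = L⁻¹C = [[9/4, 2], [-5/4, -1]] · [[0, -36], [2, 40]] = [[4, -1], [-2, 5]].

Y = [[4, -1], [-2, 5]]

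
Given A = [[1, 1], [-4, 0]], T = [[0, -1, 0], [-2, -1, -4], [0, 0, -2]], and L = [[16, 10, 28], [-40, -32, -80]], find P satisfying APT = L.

Isolating P: multiply by A⁻¹ from the left and T⁻¹ from the right, so P = A⁻¹LT⁻¹.
A has determinant 4; A⁻¹ = [[0, -1/4], [1, 1/4]].
det T = 4; the adjugate gives T⁻¹ = [[1/2, -1/2, 1], [-1, 0, 0], [0, 0, -1/2]].
A⁻¹L = [[10, 8, 20], [6, 2, 8]].
P = (A⁻¹L)T⁻¹ = [[-3, -5, 0], [1, -3, 2]].

P = [[-3, -5, 0], [1, -3, 2]]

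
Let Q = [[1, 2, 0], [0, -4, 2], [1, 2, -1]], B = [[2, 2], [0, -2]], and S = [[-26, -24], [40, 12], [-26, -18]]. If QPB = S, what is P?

P = [[-3, 3], [-5, -2], [0, 3]]

Isolating P: multiply by Q⁻¹ from the left and B⁻¹ from the right, so P = Q⁻¹SB⁻¹.
Q has determinant 4; Q⁻¹ = [[0, 1/2, 1], [1/2, -1/4, -1/2], [1, 0, -1]].
det B = -4; the adjugate gives B⁻¹ = [[1/2, 1/2], [0, -1/2]].
Q⁻¹S = [[-6, -12], [-10, -6], [0, -6]].
P = (Q⁻¹S)B⁻¹ = [[-3, 3], [-5, -2], [0, 3]].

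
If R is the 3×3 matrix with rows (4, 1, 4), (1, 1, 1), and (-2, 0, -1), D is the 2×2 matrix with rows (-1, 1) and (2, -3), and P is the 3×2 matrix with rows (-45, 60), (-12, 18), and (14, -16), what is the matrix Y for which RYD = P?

Y = R⁻¹PD⁻¹ (apply R⁻¹ on the left and D⁻¹ on the right).
det R = 3, so R⁻¹ = [[-1/3, 1/3, -1], [-1/3, 4/3, 0], [2/3, -2/3, 1]].
D has determinant 1; D⁻¹ = [[-3, -1], [-2, -1]].
R⁻¹P = [[-3, 2], [-1, 4], [-8, 12]].
Y = (R⁻¹P)D⁻¹ = [[5, 1], [-5, -3], [0, -4]].

Y = [[5, 1], [-5, -3], [0, -4]]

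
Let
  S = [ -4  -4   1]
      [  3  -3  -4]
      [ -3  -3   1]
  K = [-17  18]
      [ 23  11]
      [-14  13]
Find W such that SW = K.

W = [[2, -2], [1, -3], [-5, -2]]

Since S multiplies W on the left, W = S⁻¹K.
S has determinant 6; S⁻¹ = [[-5/2, 1/6, 19/6], [3/2, -1/6, -13/6], [-3, 0, 4]].
W = S⁻¹K = [[-5/2, 1/6, 19/6], [3/2, -1/6, -13/6], [-3, 0, 4]] · [[-17, 18], [23, 11], [-14, 13]] = [[2, -2], [1, -3], [-5, -2]].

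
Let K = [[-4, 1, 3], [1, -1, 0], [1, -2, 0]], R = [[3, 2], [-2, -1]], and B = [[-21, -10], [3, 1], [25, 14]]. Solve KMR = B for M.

M = [[-5, 2], [-4, 5], [-5, 5]]

Left-multiply by K⁻¹ and right-multiply by R⁻¹: M = K⁻¹BR⁻¹.
det K = -3, so K⁻¹ = [[0, 2, -1], [0, 1, -1], [1/3, 7/3, -1]].
det R = 1; the adjugate gives R⁻¹ = [[-1, -2], [2, 3]].
K⁻¹B = [[-19, -12], [-22, -13], [-25, -15]].
M = (K⁻¹B)R⁻¹ = [[-5, 2], [-4, 5], [-5, 5]].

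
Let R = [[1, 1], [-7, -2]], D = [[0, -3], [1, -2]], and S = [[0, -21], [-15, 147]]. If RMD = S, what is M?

M = [[5, 3], [2, -3]]

Isolating M: multiply by R⁻¹ from the left and D⁻¹ from the right, so M = R⁻¹SD⁻¹.
det R = 5, so R⁻¹ = [[-2/5, -1/5], [7/5, 1/5]].
det D = 3; the adjugate gives D⁻¹ = [[-2/3, 1], [-1/3, 0]].
R⁻¹S = [[3, -21], [-3, 0]].
M = (R⁻¹S)D⁻¹ = [[5, 3], [2, -3]].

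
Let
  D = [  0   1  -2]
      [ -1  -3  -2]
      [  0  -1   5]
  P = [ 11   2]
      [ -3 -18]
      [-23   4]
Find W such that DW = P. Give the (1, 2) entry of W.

-4

Left-multiplying both sides by D⁻¹ gives W = D⁻¹P.
det D = 3; the adjugate gives D⁻¹ = [[-17/3, -1, -8/3], [5/3, 0, 2/3], [1/3, 0, 1/3]].
W = D⁻¹P = [[-17/3, -1, -8/3], [5/3, 0, 2/3], [1/3, 0, 1/3]] · [[11, 2], [-3, -18], [-23, 4]] = [[2, -4], [3, 6], [-4, 2]].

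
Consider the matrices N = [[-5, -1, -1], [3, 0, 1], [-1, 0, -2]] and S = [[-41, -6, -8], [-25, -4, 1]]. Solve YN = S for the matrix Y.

N is on the right of Y, so right-multiply by N⁻¹: Y = SN⁻¹.
det N = -5, so N⁻¹ = [[0, 2/5, 1/5], [-1, -9/5, -2/5], [0, -1/5, -3/5]].
Y = SN⁻¹ = [[-41, -6, -8], [-25, -4, 1]] · [[0, 2/5, 1/5], [-1, -9/5, -2/5], [0, -1/5, -3/5]] = [[6, -4, -1], [4, -3, -4]].

Y = [[6, -4, -1], [4, -3, -4]]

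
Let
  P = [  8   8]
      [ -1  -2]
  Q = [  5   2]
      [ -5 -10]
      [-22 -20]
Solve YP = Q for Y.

Since P sits to the right of Y, Y = QP⁻¹.
P has determinant -8; P⁻¹ = [[1/4, 1], [-1/8, -1]].
Y = QP⁻¹ = [[5, 2], [-5, -10], [-22, -20]] · [[1/4, 1], [-1/8, -1]] = [[1, 3], [0, 5], [-3, -2]].

Y = [[1, 3], [0, 5], [-3, -2]]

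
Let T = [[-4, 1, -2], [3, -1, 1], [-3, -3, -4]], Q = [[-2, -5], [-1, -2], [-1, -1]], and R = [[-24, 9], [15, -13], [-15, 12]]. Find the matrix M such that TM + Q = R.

TM = R − Q = [[-22, 14], [16, -11], [-14, 13]].
Since T multiplies M on the left, M = T⁻¹(R − Q).
det T = 5, so T⁻¹ = [[7/5, 2, -1/5], [9/5, 2, -2/5], [-12/5, -3, 1/5]].
M = T⁻¹(R − Q) = [[4, -5], [-2, -2], [2, 2]].

M = [[4, -5], [-2, -2], [2, 2]]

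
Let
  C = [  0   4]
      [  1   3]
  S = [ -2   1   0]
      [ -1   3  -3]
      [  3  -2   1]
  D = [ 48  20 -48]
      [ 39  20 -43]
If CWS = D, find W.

Left-multiply by C⁻¹ and right-multiply by S⁻¹: W = C⁻¹DS⁻¹.
det C = -4, so C⁻¹ = [[-3/4, 1], [1/4, 0]].
det S = -2; the adjugate gives S⁻¹ = [[3/2, 1/2, 3/2], [4, 1, 3], [7/2, 1/2, 5/2]].
C⁻¹D = [[3, 5, -7], [12, 5, -12]].
W = (C⁻¹D)S⁻¹ = [[0, 3, 2], [-4, 5, 3]].

W = [[0, 3, 2], [-4, 5, 3]]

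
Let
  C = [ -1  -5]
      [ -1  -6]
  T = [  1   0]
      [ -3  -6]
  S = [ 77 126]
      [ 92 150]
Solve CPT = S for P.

P = [[1, 1], [-3, 4]]

Isolating P: multiply by C⁻¹ from the left and T⁻¹ from the right, so P = C⁻¹ST⁻¹.
det C = 1, so C⁻¹ = [[-6, 5], [1, -1]].
det T = -6; the adjugate gives T⁻¹ = [[1, 0], [-1/2, -1/6]].
C⁻¹S = [[-2, -6], [-15, -24]].
P = (C⁻¹S)T⁻¹ = [[1, 1], [-3, 4]].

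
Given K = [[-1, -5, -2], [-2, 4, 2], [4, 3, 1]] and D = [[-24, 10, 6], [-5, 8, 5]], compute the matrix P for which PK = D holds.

P = [[-4, 2, -6], [5, 6, 3]]

K is on the right of P, so right-multiply by K⁻¹: P = DK⁻¹.
det K = -4; the adjugate gives K⁻¹ = [[1/2, 1/4, 1/2], [-5/2, -7/4, -3/2], [11/2, 17/4, 7/2]].
P = DK⁻¹ = [[-24, 10, 6], [-5, 8, 5]] · [[1/2, 1/4, 1/2], [-5/2, -7/4, -3/2], [11/2, 17/4, 7/2]] = [[-4, 2, -6], [5, 6, 3]].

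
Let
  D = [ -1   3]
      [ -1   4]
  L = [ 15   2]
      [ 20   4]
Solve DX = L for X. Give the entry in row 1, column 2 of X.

4

Left-multiplying both sides by D⁻¹ gives X = D⁻¹L.
det D = -1; the adjugate gives D⁻¹ = [[-4, 3], [-1, 1]].
X = D⁻¹L = [[-4, 3], [-1, 1]] · [[15, 2], [20, 4]] = [[0, 4], [5, 2]].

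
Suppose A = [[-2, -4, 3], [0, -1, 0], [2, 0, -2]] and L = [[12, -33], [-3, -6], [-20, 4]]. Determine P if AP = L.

P = [[-6, -3], [3, 6], [4, -5]]

A is on the left of P, so left-multiply by A⁻¹: P = A⁻¹L.
det A = 2; the adjugate gives A⁻¹ = [[1, -4, 3/2], [0, -1, 0], [1, -4, 1]].
P = A⁻¹L = [[1, -4, 3/2], [0, -1, 0], [1, -4, 1]] · [[12, -33], [-3, -6], [-20, 4]] = [[-6, -3], [3, 6], [4, -5]].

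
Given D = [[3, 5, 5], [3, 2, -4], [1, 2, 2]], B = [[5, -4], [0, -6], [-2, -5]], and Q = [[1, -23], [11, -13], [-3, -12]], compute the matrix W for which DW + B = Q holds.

DW = Q − B = [[-4, -19], [11, -7], [-1, -7]].
Since D multiplies W on the left, W = D⁻¹(Q − B).
det D = 6; the adjugate gives D⁻¹ = [[2, 0, -5], [-5/3, 1/6, 9/2], [2/3, -1/6, -3/2]].
W = D⁻¹(Q − B) = [[-3, -3], [4, -1], [-3, -1]].

W = [[-3, -3], [4, -1], [-3, -1]]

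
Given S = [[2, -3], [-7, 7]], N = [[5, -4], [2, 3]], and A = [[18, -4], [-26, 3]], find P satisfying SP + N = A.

P = [[-1, 0], [-5, 0]]

SP = A − N = [[13, 0], [-28, 0]].
S is on the left of P, so left-multiply by S⁻¹: P = S⁻¹(A − N).
det S = -7, so S⁻¹ = [[-1, -3/7], [-1, -2/7]].
P = S⁻¹(A − N) = [[-1, 0], [-5, 0]].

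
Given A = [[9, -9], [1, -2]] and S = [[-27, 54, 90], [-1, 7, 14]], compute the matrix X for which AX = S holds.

Since A multiplies X on the left, X = A⁻¹S.
det A = -9, so A⁻¹ = [[2/9, -1], [1/9, -1]].
X = A⁻¹S = [[2/9, -1], [1/9, -1]] · [[-27, 54, 90], [-1, 7, 14]] = [[-5, 5, 6], [-2, -1, -4]].

X = [[-5, 5, 6], [-2, -1, -4]]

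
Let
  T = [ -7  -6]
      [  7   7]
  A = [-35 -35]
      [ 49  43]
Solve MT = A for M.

M = [[0, -5], [-6, 1]]

T is on the right of M, so right-multiply by T⁻¹: M = AT⁻¹.
det T = -7, so T⁻¹ = [[-1, -6/7], [1, 1]].
M = AT⁻¹ = [[-35, -35], [49, 43]] · [[-1, -6/7], [1, 1]] = [[0, -5], [-6, 1]].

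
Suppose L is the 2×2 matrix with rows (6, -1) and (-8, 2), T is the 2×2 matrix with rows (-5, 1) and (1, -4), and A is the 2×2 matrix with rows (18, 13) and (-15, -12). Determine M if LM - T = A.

M = [[3, 3], [5, 4]]

LM = A + T = [[13, 14], [-14, -16]].
Since L multiplies M on the left, M = L⁻¹(A + T).
det L = 4, so L⁻¹ = [[1/2, 1/4], [2, 3/2]].
M = L⁻¹(A + T) = [[3, 3], [5, 4]].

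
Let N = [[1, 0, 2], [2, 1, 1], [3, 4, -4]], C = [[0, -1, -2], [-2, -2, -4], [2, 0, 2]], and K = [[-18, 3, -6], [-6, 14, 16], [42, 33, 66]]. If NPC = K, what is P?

P = [[-5, -3, 0], [4, 0, -3], [-2, 3, -3]]

P = N⁻¹KC⁻¹ (apply N⁻¹ on the left and C⁻¹ on the right).
det N = 2, so N⁻¹ = [[-4, 4, -1], [11/2, -5, 3/2], [5/2, -2, 1/2]].
det C = -4; the adjugate gives C⁻¹ = [[1, -1/2, 0], [1, -1, -1], [-1, 1/2, 1/2]].
N⁻¹K = [[6, 11, 22], [-6, -4, -14], [-12, -4, -14]].
P = (N⁻¹K)C⁻¹ = [[-5, -3, 0], [4, 0, -3], [-2, 3, -3]].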